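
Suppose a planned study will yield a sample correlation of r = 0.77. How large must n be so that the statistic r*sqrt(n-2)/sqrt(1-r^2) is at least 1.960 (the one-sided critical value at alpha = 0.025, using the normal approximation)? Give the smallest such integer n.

5

Need r·√(n−2)/√(1−r²) ≥ 1.960
√(n−2) ≥ 1.960·√(1−0.5929) / 0.77 = 1.960·0.638044 / 0.77 = 1.6241
n−2 ≥ 2.6377  ⇒  n ≥ 4.6377
Smallest integer n = 5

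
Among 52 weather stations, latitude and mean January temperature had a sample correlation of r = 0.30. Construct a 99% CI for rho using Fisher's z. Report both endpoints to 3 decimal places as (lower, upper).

Fisher z: z_r = atanh(r) = ½·ln((1+0.30)/(1−0.30)) = 0.309520
SE(z) = 1/√(n−3) = 1/√49 = 0.142857
99% ⇒ z* = 2.576; margin = 2.576·0.142857 = 0.368000
CI on z-scale: (-0.058480, 0.677520)
Back-transform: tanh(-0.058480) = -0.058413, tanh(0.677520) = 0.589905

(-0.058, 0.590)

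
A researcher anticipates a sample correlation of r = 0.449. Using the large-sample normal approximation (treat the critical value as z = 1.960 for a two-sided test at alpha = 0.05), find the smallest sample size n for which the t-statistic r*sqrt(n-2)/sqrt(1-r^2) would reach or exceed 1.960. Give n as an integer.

18

Need r·√(n−2)/√(1−r²) ≥ 1.960
√(n−2) ≥ 1.960·√(1−0.201601) / 0.449 = 1.960·0.893532 / 0.449 = 3.9005
n−2 ≥ 15.2139  ⇒  n ≥ 17.2139
Smallest integer n = 18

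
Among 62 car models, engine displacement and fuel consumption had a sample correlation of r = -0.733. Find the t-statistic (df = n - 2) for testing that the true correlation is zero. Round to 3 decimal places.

-8.347

1 − r² = 1 − 0.537289 = 0.462711;  √(1−r²) = 0.680229
√(n−2) = √60 = 7.745967
t = r·√(n−2)/√(1−r²) = -0.733 · 7.745967 / 0.680229 = -8.347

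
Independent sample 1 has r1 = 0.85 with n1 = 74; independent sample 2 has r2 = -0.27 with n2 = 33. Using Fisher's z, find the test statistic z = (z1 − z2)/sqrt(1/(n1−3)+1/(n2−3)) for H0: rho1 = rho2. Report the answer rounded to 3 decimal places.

z1 = atanh(0.85) = 1.256153,  z2 = atanh(-0.27) = -0.276864
SE = √(1/(n1−3) + 1/(n2−3)) = √(1/71 + 1/30) = √(0.0140845 + 0.0333333) = √0.0474178 = 0.217756
z = (z1 − z2)/SE = (1.256153 − (-0.276864)) / 0.217756 = 1.533017 / 0.217756 = 7.040

7.040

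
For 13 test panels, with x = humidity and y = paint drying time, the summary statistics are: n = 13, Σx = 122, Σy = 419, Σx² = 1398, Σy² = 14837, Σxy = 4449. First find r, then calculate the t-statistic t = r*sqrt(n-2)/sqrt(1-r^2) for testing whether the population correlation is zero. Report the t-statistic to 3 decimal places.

6.477

S_xy = nΣxy − ΣxΣy = 13·4449 − 122·419 = 57837 − 51118 = 6719
S_xx = nΣx² − (Σx)² = 13·1398 − 122² = 18174 − 14884 = 3290
S_yy = nΣy² − (Σy)² = 13·14837 − 419² = 192881 − 175561 = 17320
r = S_xy / √(S_xx·S_yy) = 6719 / √(3290·17320) = 6719 / √56982800 = 6719 / 7548.6953 = 0.8901
t = r·√(n−2)/√(1−r²) = 0.8901·√11 / √(1−0.792278) = 2.952128 / 0.455765 = 6.477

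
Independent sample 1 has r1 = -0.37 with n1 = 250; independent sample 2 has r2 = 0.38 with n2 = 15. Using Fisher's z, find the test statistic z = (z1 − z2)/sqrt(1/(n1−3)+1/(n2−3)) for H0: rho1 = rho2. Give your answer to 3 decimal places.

Fisher z-transforms: z1 = atanh(-0.37) = -0.388423, z2 = atanh(0.38) = 0.400060; difference d = -0.788483
Var(d) = 1/247 + 1/12 = 0.0040486 + 0.0833333 = 0.0873819
z = d/√Var(d) = -0.788483 / √0.0873819 = -0.788483 / 0.295604 = -2.667

-2.667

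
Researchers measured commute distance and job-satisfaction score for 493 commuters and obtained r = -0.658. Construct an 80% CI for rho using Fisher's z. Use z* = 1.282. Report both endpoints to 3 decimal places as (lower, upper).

(-0.690, -0.624)

Fisher z: z_r = atanh(r) = ½·ln((1+(-0.658))/(1−(-0.658))) = -0.789278
SE(z) = 1/√(n−3) = 1/√490 = 0.045175
80% ⇒ z* = 1.282; margin = 1.282·0.045175 = 0.057914
CI on z-scale: (-0.847192, -0.731364)
Back-transform: tanh(-0.847192) = -0.689600, tanh(-0.731364) = -0.623899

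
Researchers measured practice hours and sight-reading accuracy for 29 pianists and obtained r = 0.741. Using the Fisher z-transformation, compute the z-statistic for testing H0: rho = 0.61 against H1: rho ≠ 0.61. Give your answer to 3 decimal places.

1.243

z_r = atanh(0.741) = 0.952693,  z_0 = atanh(0.61) = 0.708921
SE = 1/√(n−3) = 1/√26 = 0.196116
z = (z_r − z_0)/SE = (0.952693 − 0.708921) / 0.196116 = 0.243772 / 0.196116 = 1.243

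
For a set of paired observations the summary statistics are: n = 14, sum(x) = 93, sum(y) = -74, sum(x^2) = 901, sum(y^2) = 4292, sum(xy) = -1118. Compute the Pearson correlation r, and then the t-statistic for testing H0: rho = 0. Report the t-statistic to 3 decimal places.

-2.571

Numerator: nΣxy − (Σx)(Σy) = 14·(-1118) − (93)(-74) = -8770
Denominator: √[(nΣx²−(Σx)²)(nΣy²−(Σy)²)]
  nΣx²−(Σx)² = 14·901 − 8649 = 3965;  nΣy²−(Σy)² = 14·4292 − 5476 = 54612
  √(3965·54612) = √216536580 = 14715.1820
r = -8770 / 14715.1820 = -0.5960
t = r·√(n−2)/√(1−r²) = -0.5960·√12 / √(1−0.355216) = -2.064605 / 0.802984 = -2.571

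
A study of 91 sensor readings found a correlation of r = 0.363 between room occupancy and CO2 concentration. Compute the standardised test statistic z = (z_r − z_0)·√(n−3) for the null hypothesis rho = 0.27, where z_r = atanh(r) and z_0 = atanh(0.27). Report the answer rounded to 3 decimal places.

0.971

z_r = atanh(0.363) = 0.380337,  z_0 = atanh(0.27) = 0.276864
SE = 1/√(n−3) = 1/√88 = 0.106600
z = (z_r − z_0)/SE = (0.380337 − 0.276864) / 0.106600 = 0.103473 / 0.106600 = 0.971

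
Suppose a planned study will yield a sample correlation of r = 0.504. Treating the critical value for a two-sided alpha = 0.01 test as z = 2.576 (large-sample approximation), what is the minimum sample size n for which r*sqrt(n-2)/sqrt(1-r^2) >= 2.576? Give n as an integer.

22

Need r·√(n−2)/√(1−r²) ≥ 2.576
√(n−2) ≥ 2.576·√(1−0.254016) / 0.504 = 2.576·0.863704 / 0.504 = 4.4145
n−2 ≥ 19.4878  ⇒  n ≥ 21.4878
Smallest integer n = 22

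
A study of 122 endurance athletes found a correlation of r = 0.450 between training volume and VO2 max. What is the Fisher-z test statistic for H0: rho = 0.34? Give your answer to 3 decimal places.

1.425

Fisher z: atanh(0.450) = 0.484700, atanh(0.34) = 0.354093
z = (z_r − z_0)·√(n−3) = (0.484700 − 0.354093)·√119 = 0.130607 · 10.908712 = 1.425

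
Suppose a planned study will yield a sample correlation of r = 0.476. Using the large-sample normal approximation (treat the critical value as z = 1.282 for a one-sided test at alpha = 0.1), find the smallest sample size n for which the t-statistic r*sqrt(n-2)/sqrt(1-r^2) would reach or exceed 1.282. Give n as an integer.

Need r·√(n−2)/√(1−r²) ≥ 1.282
√(n−2) ≥ 1.282·√(1−0.226576) / 0.476 = 1.282·0.879445 / 0.476 = 2.3686
n−2 ≥ 5.6103  ⇒  n ≥ 7.6103
Smallest integer n = 8

8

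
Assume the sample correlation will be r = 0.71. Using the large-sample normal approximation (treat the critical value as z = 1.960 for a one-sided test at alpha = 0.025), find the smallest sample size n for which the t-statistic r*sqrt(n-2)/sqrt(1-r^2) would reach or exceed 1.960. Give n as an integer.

6

r√(n−2)/√(1−r²) ≥ 1.960  ⇔  n−2 ≥ (1.960)²·(1−r²)/r²
(1−r²)/r² = (1−0.5041)/0.5041 = 0.9837
n ≥ 2 + 3.8416·0.9837 = 2 + 3.7790 = 5.7790
⌈5.7790⌉ = 6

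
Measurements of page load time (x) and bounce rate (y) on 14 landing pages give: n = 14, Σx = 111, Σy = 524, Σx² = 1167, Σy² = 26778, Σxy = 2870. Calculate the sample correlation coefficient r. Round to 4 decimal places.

-0.8959

S_xy = nΣxy − ΣxΣy = 14·2870 − 111·524 = 40180 − 58164 = -17984
S_xx = nΣx² − (Σx)² = 14·1167 − 111² = 16338 − 12321 = 4017
S_yy = nΣy² − (Σy)² = 14·26778 − 524² = 374892 − 274576 = 100316
r = S_xy / √(S_xx·S_yy) = -17984 / √(4017·100316) = -17984 / √402969372 = -17984 / 20074.0970 = -0.8959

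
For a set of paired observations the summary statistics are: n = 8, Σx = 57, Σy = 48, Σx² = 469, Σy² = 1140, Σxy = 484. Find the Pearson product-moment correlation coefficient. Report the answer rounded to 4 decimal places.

S_xy = nΣxy − ΣxΣy = 8·484 − 57·48 = 3872 − 2736 = 1136
S_xx = nΣx² − (Σx)² = 8·469 − 57² = 3752 − 3249 = 503
S_yy = nΣy² − (Σy)² = 8·1140 − 48² = 9120 − 2304 = 6816
r = S_xy / √(S_xx·S_yy) = 1136 / √(503·6816) = 1136 / √3428448 = 1136 / 1851.6069 = 0.6135

0.6135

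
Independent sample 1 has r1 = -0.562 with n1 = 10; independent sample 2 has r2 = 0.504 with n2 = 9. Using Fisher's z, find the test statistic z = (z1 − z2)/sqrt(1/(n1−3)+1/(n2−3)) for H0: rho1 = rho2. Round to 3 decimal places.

-2.140

Fisher z-transforms: z1 = atanh(-0.562) = -0.635752, z2 = atanh(0.504) = 0.554654; difference d = -1.190406
Var(d) = 1/7 + 1/6 = 0.1428571 + 0.1666667 = 0.3095238
z = d/√Var(d) = -1.190406 / √0.3095238 = -1.190406 / 0.556349 = -2.140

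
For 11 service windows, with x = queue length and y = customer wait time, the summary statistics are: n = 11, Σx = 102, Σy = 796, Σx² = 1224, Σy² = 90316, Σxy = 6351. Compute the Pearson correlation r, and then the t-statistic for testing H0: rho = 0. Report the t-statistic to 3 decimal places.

Numerator: nΣxy − (Σx)(Σy) = 11·6351 − (102)(796) = -11331
Denominator: √[(nΣx²−(Σx)²)(nΣy²−(Σy)²)]
  nΣx²−(Σx)² = 11·1224 − 10404 = 3060;  nΣy²−(Σy)² = 11·90316 − 633616 = 359860
  √(3060·359860) = √1101171600 = 33183.9057
r = -11331 / 33183.9057 = -0.3415
t = r·√(n−2)/√(1−r²) = -0.3415·√9 / √(1−0.116622) = -1.024500 / 0.939882 = -1.090

-1.090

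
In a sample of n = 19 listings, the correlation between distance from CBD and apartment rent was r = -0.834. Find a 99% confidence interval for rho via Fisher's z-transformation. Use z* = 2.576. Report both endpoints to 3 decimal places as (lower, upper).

(-0.951, -0.506)

z_r = atanh(-0.834) = -1.201133;  SE = 1/√(n−3) = 1/√16 = 0.250000
z-limits: -1.201133 ± 2.576·0.250000 = -1.201133 ± 0.644000 = [-1.845133, -0.557133]
ρ-limits: (tanh -1.845133, tanh -0.557133) = (-0.951, -0.506)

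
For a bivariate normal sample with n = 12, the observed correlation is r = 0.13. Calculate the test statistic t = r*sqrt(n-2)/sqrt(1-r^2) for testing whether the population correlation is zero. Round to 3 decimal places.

t = r·√(n−2) / √(1−r²) with r = 0.13, n = 12
  = 0.13·√10 / √(1 − 0.0169)
  = 0.13·3.162278 / 0.991514
  = 0.411096 / 0.991514 = 0.415

0.415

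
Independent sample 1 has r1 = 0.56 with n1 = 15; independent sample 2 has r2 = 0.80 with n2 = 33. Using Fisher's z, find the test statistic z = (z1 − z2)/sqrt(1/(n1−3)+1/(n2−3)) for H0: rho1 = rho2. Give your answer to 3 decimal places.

-1.364

Fisher z-transforms: z1 = atanh(0.56) = 0.632833, z2 = atanh(0.80) = 1.098612; difference d = -0.465779
Var(d) = 1/12 + 1/30 = 0.0833333 + 0.0333333 = 0.1166666
z = d/√Var(d) = -0.465779 / √0.1166666 = -0.465779 / 0.341565 = -1.364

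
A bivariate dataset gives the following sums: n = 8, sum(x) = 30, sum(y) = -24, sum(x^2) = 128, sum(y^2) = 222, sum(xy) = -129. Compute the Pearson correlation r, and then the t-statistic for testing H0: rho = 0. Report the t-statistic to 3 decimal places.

Numerator: nΣxy − (Σx)(Σy) = 8·(-129) − (30)(-24) = -312
Denominator: √[(nΣx²−(Σx)²)(nΣy²−(Σy)²)]
  nΣx²−(Σx)² = 8·128 − 900 = 124;  nΣy²−(Σy)² = 8·222 − 576 = 1200
  √(124·1200) = √148800 = 385.7460
r = -312 / 385.7460 = -0.8088
t = r·√(n−2)/√(1−r²) = -0.8088·√6 / √(1−0.654157) = -1.981147 / 0.588084 = -3.369

-3.369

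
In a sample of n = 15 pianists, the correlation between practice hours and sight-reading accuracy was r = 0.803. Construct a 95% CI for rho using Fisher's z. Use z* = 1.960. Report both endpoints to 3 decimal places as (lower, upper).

(0.494, 0.932)

Fisher z: z_r = atanh(r) = ½·ln((1+0.803)/(1−0.803)) = 1.107002
SE(z) = 1/√(n−3) = 1/√12 = 0.288675
95% ⇒ z* = 1.960; margin = 1.960·0.288675 = 0.565803
CI on z-scale: (0.541199, 1.672805)
Back-transform: tanh(0.541199) = 0.493895, tanh(1.672805) = 0.931922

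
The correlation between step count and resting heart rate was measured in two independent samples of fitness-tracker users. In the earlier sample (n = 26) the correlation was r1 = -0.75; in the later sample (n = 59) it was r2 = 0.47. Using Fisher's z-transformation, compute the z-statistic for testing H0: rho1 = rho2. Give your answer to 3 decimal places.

-5.988

z1 = atanh(-0.75) = -0.972955,  z2 = atanh(0.47) = 0.510070
SE = √(1/(n1−3) + 1/(n2−3)) = √(1/23 + 1/56) = √(0.0434783 + 0.0178571) = √0.0613354 = 0.247660
z = (z1 − z2)/SE = (-0.972955 − 0.510070) / 0.247660 = -1.483025 / 0.247660 = -5.988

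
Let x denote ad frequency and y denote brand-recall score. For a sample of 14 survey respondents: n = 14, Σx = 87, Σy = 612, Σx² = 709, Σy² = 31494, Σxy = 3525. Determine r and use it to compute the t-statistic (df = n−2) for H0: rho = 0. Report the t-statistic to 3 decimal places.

-1.135

S_xy = nΣxy − ΣxΣy = 14·3525 − 87·612 = 49350 − 53244 = -3894
S_xx = nΣx² − (Σx)² = 14·709 − 87² = 9926 − 7569 = 2357
S_yy = nΣy² − (Σy)² = 14·31494 − 612² = 440916 − 374544 = 66372
r = S_xy / √(S_xx·S_yy) = -3894 / √(2357·66372) = -3894 / √156438804 = -3894 / 12507.5499 = -0.3113
t = r·√(n−2)/√(1−r²) = -0.3113·√12 / √(1−0.096908) = -1.078375 / 0.950312 = -1.135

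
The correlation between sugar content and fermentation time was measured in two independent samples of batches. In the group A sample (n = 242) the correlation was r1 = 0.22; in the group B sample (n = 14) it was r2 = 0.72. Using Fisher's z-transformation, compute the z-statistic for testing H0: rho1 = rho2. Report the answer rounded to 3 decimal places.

-2.218

Fisher z-transforms: z1 = atanh(0.22) = 0.223656, z2 = atanh(0.72) = 0.907645; difference d = -0.683989
Var(d) = 1/239 + 1/11 = 0.0041841 + 0.0909091 = 0.0950932
z = d/√Var(d) = -0.683989 / √0.0950932 = -0.683989 / 0.308372 = -2.218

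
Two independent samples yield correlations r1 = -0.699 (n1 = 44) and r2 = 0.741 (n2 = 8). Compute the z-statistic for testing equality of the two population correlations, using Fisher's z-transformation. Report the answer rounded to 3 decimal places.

Fisher z-transforms: z1 = atanh(-0.699) = -0.865342, z2 = atanh(0.741) = 0.952693; difference d = -1.818035
Var(d) = 1/41 + 1/5 = 0.0243902 + 0.2000000 = 0.2243902
z = d/√Var(d) = -1.818035 / √0.2243902 = -1.818035 / 0.473698 = -3.838

-3.838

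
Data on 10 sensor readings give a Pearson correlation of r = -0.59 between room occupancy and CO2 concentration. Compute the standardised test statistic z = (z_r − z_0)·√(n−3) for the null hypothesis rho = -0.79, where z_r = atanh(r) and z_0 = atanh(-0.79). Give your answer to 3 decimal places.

1.042

Fisher z: atanh(-0.59) = -0.677666, atanh(-0.79) = -1.071432
z = (z_r − z_0)·√(n−3) = (-0.677666 − (-1.071432))·√7 = 0.393766 · 2.645751 = 1.042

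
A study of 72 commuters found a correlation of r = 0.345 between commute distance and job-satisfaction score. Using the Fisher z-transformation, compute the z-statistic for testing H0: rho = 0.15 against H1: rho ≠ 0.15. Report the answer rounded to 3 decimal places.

z_r = atanh(0.345) = 0.359757,  z_0 = atanh(0.15) = 0.151140
SE = 1/√(n−3) = 1/√69 = 0.120386
z = (z_r − z_0)/SE = (0.359757 − 0.151140) / 0.120386 = 0.208617 / 0.120386 = 1.733

1.733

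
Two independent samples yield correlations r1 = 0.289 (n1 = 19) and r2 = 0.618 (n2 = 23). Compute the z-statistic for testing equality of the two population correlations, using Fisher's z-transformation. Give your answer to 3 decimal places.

z1 = atanh(0.289) = 0.297475,  z2 = atanh(0.618) = 0.721763
SE = √(1/(n1−3) + 1/(n2−3)) = √(1/16 + 1/20) = √(0.0625000 + 0.0500000) = √0.1125000 = 0.335410
z = (z1 − z2)/SE = (0.297475 − 0.721763) / 0.335410 = -0.424288 / 0.335410 = -1.265

-1.265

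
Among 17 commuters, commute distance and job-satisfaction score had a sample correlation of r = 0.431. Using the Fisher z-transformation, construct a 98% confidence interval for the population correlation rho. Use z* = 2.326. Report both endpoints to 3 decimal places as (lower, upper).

z_r = atanh(0.431) = 0.461124;  SE = 1/√(n−3) = 1/√14 = 0.267261
z-limits: 0.461124 ± 2.326·0.267261 = 0.461124 ± 0.621649 = [-0.160525, 1.082773]
ρ-limits: (tanh -0.160525, tanh 1.082773) = (-0.159, 0.794)

(-0.159, 0.794)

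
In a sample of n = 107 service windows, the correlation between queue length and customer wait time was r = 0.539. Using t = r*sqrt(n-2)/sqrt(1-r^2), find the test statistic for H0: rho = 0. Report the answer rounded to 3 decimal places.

6.557

1 − r² = 1 − 0.290521 = 0.709479;  √(1−r²) = 0.842306
√(n−2) = √105 = 10.246951
t = r·√(n−2)/√(1−r²) = 0.539 · 10.246951 / 0.842306 = 6.557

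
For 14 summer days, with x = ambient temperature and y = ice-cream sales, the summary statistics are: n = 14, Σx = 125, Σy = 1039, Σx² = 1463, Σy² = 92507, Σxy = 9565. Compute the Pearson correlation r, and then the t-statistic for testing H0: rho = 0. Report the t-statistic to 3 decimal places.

0.435

Numerator: nΣxy − (Σx)(Σy) = 14·9565 − (125)(1039) = 4035
Denominator: √[(nΣx²−(Σx)²)(nΣy²−(Σy)²)]
  nΣx²−(Σx)² = 14·1463 − 15625 = 4857;  nΣy²−(Σy)² = 14·92507 − 1079521 = 215577
  √(4857·215577) = √1047057489 = 32358.2677
r = 4035 / 32358.2677 = 0.1247
t = r·√(n−2)/√(1−r²) = 0.1247·√12 / √(1−0.015550) = 0.431973 / 0.992195 = 0.435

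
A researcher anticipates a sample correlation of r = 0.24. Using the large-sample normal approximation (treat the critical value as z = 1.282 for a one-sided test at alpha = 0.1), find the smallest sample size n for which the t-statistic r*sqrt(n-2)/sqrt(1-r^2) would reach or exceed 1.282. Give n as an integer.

29

Need r·√(n−2)/√(1−r²) ≥ 1.282
√(n−2) ≥ 1.282·√(1−0.0576) / 0.24 = 1.282·0.970773 / 0.24 = 5.1855
n−2 ≥ 26.8894  ⇒  n ≥ 28.8894
Smallest integer n = 29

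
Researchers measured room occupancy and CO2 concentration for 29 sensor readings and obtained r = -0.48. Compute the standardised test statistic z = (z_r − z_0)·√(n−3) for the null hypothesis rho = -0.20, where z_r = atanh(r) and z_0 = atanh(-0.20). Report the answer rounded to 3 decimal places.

-1.633

z_r = atanh(-0.48) = -0.522984,  z_0 = atanh(-0.20) = -0.202733
SE = 1/√(n−3) = 1/√26 = 0.196116
z = (z_r − z_0)/SE = (-0.522984 − (-0.202733)) / 0.196116 = -0.320251 / 0.196116 = -1.633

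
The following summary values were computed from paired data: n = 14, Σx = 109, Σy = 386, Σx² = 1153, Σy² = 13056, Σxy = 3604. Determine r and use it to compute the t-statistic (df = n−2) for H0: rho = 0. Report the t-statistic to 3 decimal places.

S_xy = nΣxy − ΣxΣy = 14·3604 − 109·386 = 50456 − 42074 = 8382
S_xx = nΣx² − (Σx)² = 14·1153 − 109² = 16142 − 11881 = 4261
S_yy = nΣy² − (Σy)² = 14·13056 − 386² = 182784 − 148996 = 33788
r = S_xy / √(S_xx·S_yy) = 8382 / √(4261·33788) = 8382 / √143970668 = 8382 / 11998.7778 = 0.6986
t = r·√(n−2)/√(1−r²) = 0.6986·√12 / √(1−0.488042) = 2.420021 / 0.715512 = 3.382

3.382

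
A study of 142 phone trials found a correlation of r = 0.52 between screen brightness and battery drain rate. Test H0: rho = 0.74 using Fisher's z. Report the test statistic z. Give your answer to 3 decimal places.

Fisher z: atanh(0.52) = 0.576340, atanh(0.74) = 0.950479
z = (z_r − z_0)·√(n−3) = (0.576340 − 0.950479)·√139 = -0.374139 · 11.789826 = -4.411

-4.411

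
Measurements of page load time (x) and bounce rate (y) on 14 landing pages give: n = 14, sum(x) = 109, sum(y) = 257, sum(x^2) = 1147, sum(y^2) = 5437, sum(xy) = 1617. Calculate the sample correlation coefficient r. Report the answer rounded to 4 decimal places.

S_xy = nΣxy − ΣxΣy = 14·1617 − 109·257 = 22638 − 28013 = -5375
S_xx = nΣx² − (Σx)² = 14·1147 − 109² = 16058 − 11881 = 4177
S_yy = nΣy² − (Σy)² = 14·5437 − 257² = 76118 − 66049 = 10069
r = S_xy / √(S_xx·S_yy) = -5375 / √(4177·10069) = -5375 / √42058213 = -5375 / 6485.2304 = -0.8288

-0.8288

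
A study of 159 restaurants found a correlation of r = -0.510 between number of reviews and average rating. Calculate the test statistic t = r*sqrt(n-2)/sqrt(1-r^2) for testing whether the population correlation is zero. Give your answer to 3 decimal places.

1 − r² = 1 − 0.260100 = 0.739900;  √(1−r²) = 0.860174
√(n−2) = √157 = 12.529964
t = r·√(n−2)/√(1−r²) = -0.510 · 12.529964 / 0.860174 = -7.429

-7.429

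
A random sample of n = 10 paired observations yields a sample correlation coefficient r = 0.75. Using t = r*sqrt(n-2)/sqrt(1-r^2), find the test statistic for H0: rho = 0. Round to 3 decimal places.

3.207

1 − r² = 1 − 0.5625 = 0.4375;  √(1−r²) = 0.661438
√(n−2) = √8 = 2.828427
t = r·√(n−2)/√(1−r²) = 0.75 · 2.828427 / 0.661438 = 3.207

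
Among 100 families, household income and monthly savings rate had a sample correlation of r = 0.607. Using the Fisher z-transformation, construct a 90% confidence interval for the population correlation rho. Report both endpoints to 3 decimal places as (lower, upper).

(0.491, 0.702)

z_r = atanh(0.607) = 0.704157;  SE = 1/√(n−3) = 1/√97 = 0.101535
z-limits: 0.704157 ± 1.645·0.101535 = 0.704157 ± 0.167025 = [0.537132, 0.871182]
ρ-limits: (tanh 0.537132, tanh 0.871182) = (0.491, 0.702)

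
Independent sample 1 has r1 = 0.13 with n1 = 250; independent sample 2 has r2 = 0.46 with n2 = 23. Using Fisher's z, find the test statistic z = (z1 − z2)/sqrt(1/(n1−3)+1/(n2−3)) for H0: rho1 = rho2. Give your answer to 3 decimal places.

Fisher z-transforms: z1 = atanh(0.13) = 0.130740, z2 = atanh(0.46) = 0.497311; difference d = -0.366571
Var(d) = 1/247 + 1/20 = 0.0040486 + 0.0500000 = 0.0540486
z = d/√Var(d) = -0.366571 / √0.0540486 = -0.366571 / 0.232484 = -1.577

-1.577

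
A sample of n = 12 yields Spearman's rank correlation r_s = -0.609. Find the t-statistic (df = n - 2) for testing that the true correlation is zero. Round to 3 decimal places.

-2.428

1 − r_s² = 1 − 0.370881 = 0.629119;  √(1−r_s²) = 0.793170
√(n−2) = √10 = 3.162278
t = r_s·√(n−2)/√(1−r_s²) = -0.609 · 3.162278 / 0.793170 = -2.428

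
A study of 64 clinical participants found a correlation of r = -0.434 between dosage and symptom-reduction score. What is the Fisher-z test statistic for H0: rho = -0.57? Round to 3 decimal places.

Fisher z: atanh(-0.434) = -0.464814, atanh(-0.57) = -0.647523
z = (z_r − z_0)·√(n−3) = (-0.464814 − (-0.647523))·√61 = 0.182709 · 7.810250 = 1.427

1.427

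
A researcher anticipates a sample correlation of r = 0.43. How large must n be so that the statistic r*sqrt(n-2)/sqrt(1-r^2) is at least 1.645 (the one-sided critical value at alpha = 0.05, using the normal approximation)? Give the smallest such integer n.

r√(n−2)/√(1−r²) ≥ 1.645  ⇔  n−2 ≥ (1.645)²·(1−r²)/r²
(1−r²)/r² = (1−0.1849)/0.1849 = 4.4083
n ≥ 2 + 2.706025·4.4083 = 2 + 11.9290 = 13.9290
⌈13.9290⌉ = 14

14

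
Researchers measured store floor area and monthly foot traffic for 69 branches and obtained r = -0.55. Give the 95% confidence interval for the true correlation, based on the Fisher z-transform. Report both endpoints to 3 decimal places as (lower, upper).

Fisher z: z_r = atanh(r) = ½·ln((1+(-0.55))/(1−(-0.55))) = -0.618381
SE(z) = 1/√(n−3) = 1/√66 = 0.123091
95% ⇒ z* = 1.960; margin = 1.960·0.123091 = 0.241258
CI on z-scale: (-0.859639, -0.377123)
Back-transform: tanh(-0.859639) = -0.696072, tanh(-0.377123) = -0.360206

(-0.696, -0.360)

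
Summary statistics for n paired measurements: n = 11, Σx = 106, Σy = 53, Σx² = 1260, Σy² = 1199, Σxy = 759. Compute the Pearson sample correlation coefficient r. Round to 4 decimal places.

0.5233

S_xy = nΣxy − ΣxΣy = 11·759 − 106·53 = 8349 − 5618 = 2731
S_xx = nΣx² − (Σx)² = 11·1260 − 106² = 13860 − 11236 = 2624
S_yy = nΣy² − (Σy)² = 11·1199 − 53² = 13189 − 2809 = 10380
r = S_xy / √(S_xx·S_yy) = 2731 / √(2624·10380) = 2731 / √27237120 = 2731 / 5218.9194 = 0.5233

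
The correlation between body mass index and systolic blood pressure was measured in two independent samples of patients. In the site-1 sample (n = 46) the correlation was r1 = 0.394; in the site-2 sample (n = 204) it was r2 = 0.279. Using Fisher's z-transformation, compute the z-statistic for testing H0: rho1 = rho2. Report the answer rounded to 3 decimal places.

0.773

z1 = atanh(0.394) = 0.416526,  z2 = atanh(0.279) = 0.286597
SE = √(1/(n1−3) + 1/(n2−3)) = √(1/43 + 1/201) = √(0.0232558 + 0.0049751) = √0.0282309 = 0.168021
z = (z1 − z2)/SE = (0.416526 − 0.286597) / 0.168021 = 0.129929 / 0.168021 = 0.773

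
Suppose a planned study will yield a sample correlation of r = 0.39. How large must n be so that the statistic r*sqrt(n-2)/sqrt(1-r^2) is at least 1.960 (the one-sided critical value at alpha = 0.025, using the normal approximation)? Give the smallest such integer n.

r√(n−2)/√(1−r²) ≥ 1.960  ⇔  n−2 ≥ (1.960)²·(1−r²)/r²
(1−r²)/r² = (1−0.1521)/0.1521 = 5.5746
n ≥ 2 + 3.8416·5.5746 = 2 + 21.4154 = 23.4154
⌈23.4154⌉ = 24

24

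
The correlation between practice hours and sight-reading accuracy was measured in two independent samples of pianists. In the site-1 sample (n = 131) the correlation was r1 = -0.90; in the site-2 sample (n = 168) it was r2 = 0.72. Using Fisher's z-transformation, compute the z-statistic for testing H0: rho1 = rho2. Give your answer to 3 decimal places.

z1 = atanh(-0.90) = -1.472219,  z2 = atanh(0.72) = 0.907645
SE = √(1/(n1−3) + 1/(n2−3)) = √(1/128 + 1/165) = √(0.0078125 + 0.0060606) = √0.0138731 = 0.117784
z = (z1 − z2)/SE = (-1.472219 − 0.907645) / 0.117784 = -2.379864 / 0.117784 = -20.205

-20.205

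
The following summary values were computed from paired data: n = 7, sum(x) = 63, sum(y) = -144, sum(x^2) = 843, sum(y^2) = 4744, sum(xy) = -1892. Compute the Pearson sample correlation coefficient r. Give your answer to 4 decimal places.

Numerator: nΣxy − (Σx)(Σy) = 7·(-1892) − (63)(-144) = -4172
Denominator: √[(nΣx²−(Σx)²)(nΣy²−(Σy)²)]
  nΣx²−(Σx)² = 7·843 − 3969 = 1932;  nΣy²−(Σy)² = 7·4744 − 20736 = 12472
  √(1932·12472) = √24095904 = 4908.7579
r = -4172 / 4908.7579 = -0.8499

-0.8499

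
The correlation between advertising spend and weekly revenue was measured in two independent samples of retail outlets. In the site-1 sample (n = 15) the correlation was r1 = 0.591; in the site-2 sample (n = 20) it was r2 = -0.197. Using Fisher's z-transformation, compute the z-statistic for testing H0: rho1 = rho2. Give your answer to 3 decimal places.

z1 = atanh(0.591) = 0.679201,  z2 = atanh(-0.197) = -0.199609
SE = √(1/(n1−3) + 1/(n2−3)) = √(1/12 + 1/17) = √(0.0833333 + 0.0588235) = √0.1421568 = 0.377037
z = (z1 − z2)/SE = (0.679201 − (-0.199609)) / 0.377037 = 0.878810 / 0.377037 = 2.331

2.331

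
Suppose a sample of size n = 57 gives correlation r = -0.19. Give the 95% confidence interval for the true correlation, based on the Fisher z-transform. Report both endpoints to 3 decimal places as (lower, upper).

(-0.429, 0.074)

Fisher z: z_r = atanh(r) = ½·ln((1+(-0.19))/(1−(-0.19))) = -0.192337
SE(z) = 1/√(n−3) = 1/√54 = 0.136083
95% ⇒ z* = 1.960; margin = 1.960·0.136083 = 0.266723
CI on z-scale: (-0.459060, 0.074386)
Back-transform: tanh(-0.459060) = -0.429318, tanh(0.074386) = 0.074249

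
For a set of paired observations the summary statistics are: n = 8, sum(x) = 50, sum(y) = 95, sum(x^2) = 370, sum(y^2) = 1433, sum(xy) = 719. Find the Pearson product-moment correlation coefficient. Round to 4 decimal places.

0.9460

S_xy = nΣxy − ΣxΣy = 8·719 − 50·95 = 5752 − 4750 = 1002
S_xx = nΣx² − (Σx)² = 8·370 − 50² = 2960 − 2500 = 460
S_yy = nΣy² − (Σy)² = 8·1433 − 95² = 11464 − 9025 = 2439
r = S_xy / √(S_xx·S_yy) = 1002 / √(460·2439) = 1002 / √1121940 = 1002 / 1059.2167 = 0.9460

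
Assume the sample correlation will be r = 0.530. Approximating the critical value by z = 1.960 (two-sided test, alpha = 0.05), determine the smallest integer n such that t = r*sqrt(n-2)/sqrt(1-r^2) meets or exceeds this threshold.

Need r·√(n−2)/√(1−r²) ≥ 1.960
√(n−2) ≥ 1.960·√(1−0.280900) / 0.530 = 1.960·0.847998 / 0.530 = 3.1360
n−2 ≥ 9.8345  ⇒  n ≥ 11.8345
Smallest integer n = 12

12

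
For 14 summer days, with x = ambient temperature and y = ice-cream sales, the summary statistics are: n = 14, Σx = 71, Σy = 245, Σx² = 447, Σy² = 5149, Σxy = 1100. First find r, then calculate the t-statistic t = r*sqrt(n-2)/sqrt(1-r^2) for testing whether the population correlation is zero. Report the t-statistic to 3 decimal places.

S_xy = nΣxy − ΣxΣy = 14·1100 − 71·245 = 15400 − 17395 = -1995
S_xx = nΣx² − (Σx)² = 14·447 − 71² = 6258 − 5041 = 1217
S_yy = nΣy² − (Σy)² = 14·5149 − 245² = 72086 − 60025 = 12061
r = S_xy / √(S_xx·S_yy) = -1995 / √(1217·12061) = -1995 / √14678237 = -1995 / 3831.2187 = -0.5207
t = r·√(n−2)/√(1−r²) = -0.5207·√12 / √(1−0.271128) = -1.803758 / 0.853740 = -2.113

-2.113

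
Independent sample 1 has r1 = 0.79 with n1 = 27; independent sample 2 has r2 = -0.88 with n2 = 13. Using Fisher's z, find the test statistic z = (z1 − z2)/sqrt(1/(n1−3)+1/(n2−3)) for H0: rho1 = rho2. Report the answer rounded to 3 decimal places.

z1 = atanh(0.79) = 1.071432,  z2 = atanh(-0.88) = -1.375768
SE = √(1/(n1−3) + 1/(n2−3)) = √(1/24 + 1/10) = √(0.0416667 + 0.1000000) = √0.1416667 = 0.376386
z = (z1 − z2)/SE = (1.071432 − (-1.375768)) / 0.376386 = 2.447200 / 0.376386 = 6.502

6.502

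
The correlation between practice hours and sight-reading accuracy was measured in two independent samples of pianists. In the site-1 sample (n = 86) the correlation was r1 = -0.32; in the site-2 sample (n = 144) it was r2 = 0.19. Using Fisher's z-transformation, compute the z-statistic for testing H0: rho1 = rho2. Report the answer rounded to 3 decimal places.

-3.787

Fisher z-transforms: z1 = atanh(-0.32) = -0.331647, z2 = atanh(0.19) = 0.192337; difference d = -0.523984
Var(d) = 1/83 + 1/141 = 0.0120482 + 0.0070922 = 0.0191404
z = d/√Var(d) = -0.523984 / √0.0191404 = -0.523984 / 0.138349 = -3.787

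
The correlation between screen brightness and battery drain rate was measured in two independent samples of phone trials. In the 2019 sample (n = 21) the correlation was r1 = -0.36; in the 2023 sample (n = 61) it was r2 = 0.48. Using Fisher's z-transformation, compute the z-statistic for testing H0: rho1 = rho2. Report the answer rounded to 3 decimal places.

Fisher z-transforms: z1 = atanh(-0.36) = -0.376886, z2 = atanh(0.48) = 0.522984; difference d = -0.899870
Var(d) = 1/18 + 1/58 = 0.0555556 + 0.0172414 = 0.0727970
z = d/√Var(d) = -0.899870 / √0.0727970 = -0.899870 / 0.269809 = -3.335

-3.335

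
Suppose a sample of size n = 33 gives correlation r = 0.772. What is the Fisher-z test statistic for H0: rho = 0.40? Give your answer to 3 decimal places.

3.295

Fisher z: atanh(0.772) = 1.025259, atanh(0.40) = 0.423649
z = (z_r − z_0)·√(n−3) = (1.025259 − 0.423649)·√30 = 0.601610 · 5.477226 = 3.295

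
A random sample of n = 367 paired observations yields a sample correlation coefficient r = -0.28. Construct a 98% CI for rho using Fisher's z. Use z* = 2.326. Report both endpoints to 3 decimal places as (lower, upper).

(-0.388, -0.164)

z_r = atanh(-0.28) = -0.287682;  SE = 1/√(n−3) = 1/√364 = 0.052414
z-limits: -0.287682 ± 2.326·0.052414 = -0.287682 ± 0.121915 = [-0.409597, -0.165767]
ρ-limits: (tanh -0.409597, tanh -0.165767) = (-0.388, -0.164)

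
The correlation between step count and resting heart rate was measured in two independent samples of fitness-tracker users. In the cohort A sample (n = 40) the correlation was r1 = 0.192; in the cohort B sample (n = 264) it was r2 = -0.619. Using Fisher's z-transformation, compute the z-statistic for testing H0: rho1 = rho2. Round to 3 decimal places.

z1 = atanh(0.192) = 0.194413,  z2 = atanh(-0.619) = -0.723382
SE = √(1/(n1−3) + 1/(n2−3)) = √(1/37 + 1/261) = √(0.0270270 + 0.0038314) = √0.0308584 = 0.175666
z = (z1 − z2)/SE = (0.194413 − (-0.723382)) / 0.175666 = 0.917795 / 0.175666 = 5.225

5.225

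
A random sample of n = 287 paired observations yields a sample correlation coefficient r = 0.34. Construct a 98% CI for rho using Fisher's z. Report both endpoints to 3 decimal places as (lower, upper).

(0.213, 0.456)

Fisher z: z_r = atanh(r) = ½·ln((1+0.34)/(1−0.34)) = 0.354093
SE(z) = 1/√(n−3) = 1/√284 = 0.059339
98% ⇒ z* = 2.326; margin = 2.326·0.059339 = 0.138023
CI on z-scale: (0.216070, 0.492116)
Back-transform: tanh(0.216070) = 0.212769, tanh(0.492116) = 0.455894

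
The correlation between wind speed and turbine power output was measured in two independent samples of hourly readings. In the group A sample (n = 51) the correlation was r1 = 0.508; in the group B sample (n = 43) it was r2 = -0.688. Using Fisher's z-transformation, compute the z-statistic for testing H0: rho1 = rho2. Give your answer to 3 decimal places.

6.559

z1 = atanh(0.508) = 0.560030,  z2 = atanh(-0.688) = -0.844148
SE = √(1/(n1−3) + 1/(n2−3)) = √(1/48 + 1/40) = √(0.0208333 + 0.0250000) = √0.0458333 = 0.214087
z = (z1 − z2)/SE = (0.560030 − (-0.844148)) / 0.214087 = 1.404178 / 0.214087 = 6.559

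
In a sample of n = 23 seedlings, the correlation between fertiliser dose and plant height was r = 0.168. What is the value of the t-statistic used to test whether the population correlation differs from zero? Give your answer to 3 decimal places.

t = r·√(n−2) / √(1−r²) with r = 0.168, n = 23
  = 0.168·√21 / √(1 − 0.028224)
  = 0.168·4.582576 / 0.985787
  = 0.769873 / 0.985787 = 0.781

0.781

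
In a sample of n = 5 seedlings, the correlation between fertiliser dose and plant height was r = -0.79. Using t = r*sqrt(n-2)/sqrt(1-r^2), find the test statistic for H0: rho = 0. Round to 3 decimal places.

-2.232

1 − r² = 1 − 0.6241 = 0.3759;  √(1−r²) = 0.613107
√(n−2) = √3 = 1.732051
t = r·√(n−2)/√(1−r²) = -0.79 · 1.732051 / 0.613107 = -2.232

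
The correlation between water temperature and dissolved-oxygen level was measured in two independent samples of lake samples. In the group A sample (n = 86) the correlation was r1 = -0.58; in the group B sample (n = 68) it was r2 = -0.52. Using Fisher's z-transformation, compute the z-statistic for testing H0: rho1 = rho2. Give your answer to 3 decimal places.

z1 = atanh(-0.58) = -0.662463,  z2 = atanh(-0.52) = -0.576340
SE = √(1/(n1−3) + 1/(n2−3)) = √(1/83 + 1/65) = √(0.0120482 + 0.0153846) = √0.0274328 = 0.165628
z = (z1 − z2)/SE = (-0.662463 − (-0.576340)) / 0.165628 = -0.086123 / 0.165628 = -0.520

-0.520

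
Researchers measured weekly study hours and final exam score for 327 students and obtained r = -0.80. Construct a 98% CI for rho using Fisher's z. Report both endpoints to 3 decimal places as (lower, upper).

z_r = atanh(-0.80) = -1.098612;  SE = 1/√(n−3) = 1/√324 = 0.055556
z-limits: -1.098612 ± 2.326·0.055556 = -1.098612 ± 0.129223 = [-1.227835, -0.969389]
ρ-limits: (tanh -1.227835, tanh -0.969389) = (-0.842, -0.748)

(-0.842, -0.748)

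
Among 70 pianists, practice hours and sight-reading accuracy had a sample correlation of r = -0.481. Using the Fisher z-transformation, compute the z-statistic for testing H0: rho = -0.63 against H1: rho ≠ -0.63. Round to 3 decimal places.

z_r = atanh(-0.481) = -0.524284,  z_0 = atanh(-0.63) = -0.741416
SE = 1/√(n−3) = 1/√67 = 0.122169
z = (z_r − z_0)/SE = (-0.524284 − (-0.741416)) / 0.122169 = 0.217132 / 0.122169 = 1.777

1.777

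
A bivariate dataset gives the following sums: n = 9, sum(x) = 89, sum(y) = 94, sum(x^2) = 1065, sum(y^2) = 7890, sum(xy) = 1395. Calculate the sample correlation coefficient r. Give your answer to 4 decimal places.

S_xy = nΣxy − ΣxΣy = 9·1395 − 89·94 = 12555 − 8366 = 4189
S_xx = nΣx² − (Σx)² = 9·1065 − 89² = 9585 − 7921 = 1664
S_yy = nΣy² − (Σy)² = 9·7890 − 94² = 71010 − 8836 = 62174
r = S_xy / √(S_xx·S_yy) = 4189 / √(1664·62174) = 4189 / √103457536 = 4189 / 10171.4078 = 0.4118

0.4118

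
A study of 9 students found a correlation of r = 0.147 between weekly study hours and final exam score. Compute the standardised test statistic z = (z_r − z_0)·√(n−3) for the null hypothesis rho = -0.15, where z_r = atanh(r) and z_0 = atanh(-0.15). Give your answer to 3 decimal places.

z_r = atanh(0.147) = 0.148073,  z_0 = atanh(-0.15) = -0.151140
SE = 1/√(n−3) = 1/√6 = 0.408248
z = (z_r − z_0)/SE = (0.148073 − (-0.151140)) / 0.408248 = 0.299213 / 0.408248 = 0.733

0.733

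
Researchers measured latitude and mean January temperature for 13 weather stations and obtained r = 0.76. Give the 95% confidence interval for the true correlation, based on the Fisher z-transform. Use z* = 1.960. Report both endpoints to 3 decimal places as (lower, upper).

Fisher z: z_r = atanh(r) = ½·ln((1+0.76)/(1−0.76)) = 0.996215
SE(z) = 1/√(n−3) = 1/√10 = 0.316228
95% ⇒ z* = 1.960; margin = 1.960·0.316228 = 0.619807
CI on z-scale: (0.376408, 1.616022)
Back-transform: tanh(0.376408) = 0.359584, tanh(1.616022) = 0.924045

(0.360, 0.924)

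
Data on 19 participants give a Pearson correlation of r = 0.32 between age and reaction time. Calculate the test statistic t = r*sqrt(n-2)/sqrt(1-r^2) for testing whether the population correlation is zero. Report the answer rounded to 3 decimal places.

t = r·√(n−2) / √(1−r²) with r = 0.32, n = 19
  = 0.32·√17 / √(1 − 0.1024)
  = 0.32·4.123106 / 0.947418
  = 1.319394 / 0.947418 = 1.393

1.393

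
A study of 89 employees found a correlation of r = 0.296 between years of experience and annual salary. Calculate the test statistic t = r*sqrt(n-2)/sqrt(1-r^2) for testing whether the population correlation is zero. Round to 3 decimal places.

1 − r² = 1 − 0.087616 = 0.912384;  √(1−r²) = 0.955188
√(n−2) = √87 = 9.327379
t = r·√(n−2)/√(1−r²) = 0.296 · 9.327379 / 0.955188 = 2.890

2.890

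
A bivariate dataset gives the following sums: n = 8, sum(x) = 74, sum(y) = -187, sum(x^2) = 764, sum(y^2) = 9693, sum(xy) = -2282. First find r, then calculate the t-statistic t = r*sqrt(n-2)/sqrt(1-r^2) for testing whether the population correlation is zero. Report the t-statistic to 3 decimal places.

-3.936

Numerator: nΣxy − (Σx)(Σy) = 8·(-2282) − (74)(-187) = -4418
Denominator: √[(nΣx²−(Σx)²)(nΣy²−(Σy)²)]
  nΣx²−(Σx)² = 8·764 − 5476 = 636;  nΣy²−(Σy)² = 8·9693 − 34969 = 42575
  √(636·42575) = √27077700 = 5203.6237
r = -4418 / 5203.6237 = -0.8490
t = r·√(n−2)/√(1−r²) = -0.8490·√6 / √(1−0.720801) = -2.079617 / 0.528393 = -3.936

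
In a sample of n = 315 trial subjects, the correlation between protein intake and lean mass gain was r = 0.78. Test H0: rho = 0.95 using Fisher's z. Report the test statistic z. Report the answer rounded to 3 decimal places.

-13.891

z_r = atanh(0.78) = 1.045371,  z_0 = atanh(0.95) = 1.831781
SE = 1/√(n−3) = 1/√312 = 0.056614
z = (z_r − z_0)/SE = (1.045371 − 1.831781) / 0.056614 = -0.786410 / 0.056614 = -13.891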